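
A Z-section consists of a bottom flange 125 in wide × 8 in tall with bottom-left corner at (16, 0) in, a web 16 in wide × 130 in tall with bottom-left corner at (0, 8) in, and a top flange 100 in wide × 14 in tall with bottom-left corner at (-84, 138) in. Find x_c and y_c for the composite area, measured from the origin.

x_c = 10.61 in, y_c = 80.10 in

bottom flange: A = 125 × 8 = 1000.00, centroid at (78.50, 4.00).
web: A = 16 × 130 = 2080.00, centroid at (8.00, 73.00).
top flange: A = 100 × 14 = 1400.00, centroid at (-34.00, 145.00).
ΣA = 4480.00 in², ΣAx_c = 47540.00 in³, ΣAy_c = 358840.00 in³.
x_c = 47540.00/4480.00 = 10.61 in; y_c = 358840.00/4480.00 = 80.10 in.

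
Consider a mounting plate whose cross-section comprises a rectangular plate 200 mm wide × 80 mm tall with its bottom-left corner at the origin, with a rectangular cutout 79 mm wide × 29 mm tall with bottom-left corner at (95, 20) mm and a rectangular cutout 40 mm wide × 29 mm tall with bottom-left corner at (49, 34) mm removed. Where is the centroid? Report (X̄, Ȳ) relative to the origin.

X̄ = 96.57 mm, Ȳ = 40.22 mm

plate: A = 200 × 80 = 16000.00, centroid at (100.00, 40.00).
hole 1: A = −(79 × 29) = -2291.00, centroid at (134.50, 34.50).
hole 2: A = −(40 × 29) = -1160.00, centroid at (69.00, 48.50).
ΣA = 12549.00 mm²
ΣAX̄ = (16000.00)(100.00) + (-2291.00)(134.50) + (-1160.00)(69.00) = 1211820.50 mm³
ΣAȲ = (16000.00)(40.00) + (-2291.00)(34.50) + (-1160.00)(48.50) = 504700.50 mm³
X̄ = 1211820.50 / 12549.00 = 96.57 mm
Ȳ = 504700.50 / 12549.00 = 40.22 mm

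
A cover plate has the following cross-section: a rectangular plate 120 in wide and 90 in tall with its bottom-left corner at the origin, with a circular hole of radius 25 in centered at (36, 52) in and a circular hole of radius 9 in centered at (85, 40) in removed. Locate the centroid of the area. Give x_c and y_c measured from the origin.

x_c = 64.75 in, y_c = 43.55 in

Part | A | x̄ᵢ | ȳᵢ | A·x̄ᵢ | A·ȳᵢ
plate | 10800.00 | 60.00 | 45.00 | 648000.00 | 486000.00
hole 1 | -1963.50 | 36.00 | 52.00 | -70685.83 | -102101.76
hole 2 | -254.47 | 85.00 | 40.00 | -21629.87 | -10178.76
Σ | 8582.04 |  |  | 555684.30 | 373719.48
x_c = 555684.30 / 8582.04 = 64.75 in
y_c = 373719.48 / 8582.04 = 43.55 in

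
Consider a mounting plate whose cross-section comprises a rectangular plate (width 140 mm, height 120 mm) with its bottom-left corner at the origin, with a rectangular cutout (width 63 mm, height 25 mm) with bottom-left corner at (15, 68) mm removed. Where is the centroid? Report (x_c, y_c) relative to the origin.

Part | A | x̄ᵢ | ȳᵢ | A·x̄ᵢ | A·ȳᵢ
plate | 16800.00 | 70.00 | 60.00 | 1176000.00 | 1008000.00
hole | -1575.00 | 46.50 | 80.50 | -73237.50 | -126787.50
Σ | 15225.00 |  |  | 1102762.50 | 881212.50
x_c = 1102762.50 / 15225.00 = 72.43 mm
y_c = 881212.50 / 15225.00 = 57.88 mm

x_c = 72.43 mm, y_c = 57.88 mm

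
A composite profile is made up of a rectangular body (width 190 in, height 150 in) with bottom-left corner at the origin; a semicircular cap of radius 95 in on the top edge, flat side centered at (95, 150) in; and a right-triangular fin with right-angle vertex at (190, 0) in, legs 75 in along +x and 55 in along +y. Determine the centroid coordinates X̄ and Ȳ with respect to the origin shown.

X̄ = 100.53 in, Ȳ = 108.93 in

rectangular body: A = 190 × 150 = 28500.00, centroid at (95.00, 75.00).
semicircular top: A = ½π·95² = 14176.44, centroid at (95.00, 190.32).
triangular fin: A = ½·75·55 = 2062.50, centroid at (215.00, 18.33).
ΣA = 44738.94 in²
ΣAX̄ = (28500.00)(95.00) + (14176.44)(95.00) + (2062.50)(215.00) = 4497699.00 in³
ΣAȲ = (28500.00)(75.00) + (14176.44)(190.32) + (2062.50)(18.33) = 4873361.36 in³
X̄ = 4497699.00 / 44738.94 = 100.53 in
Ȳ = 4873361.36 / 44738.94 = 108.93 in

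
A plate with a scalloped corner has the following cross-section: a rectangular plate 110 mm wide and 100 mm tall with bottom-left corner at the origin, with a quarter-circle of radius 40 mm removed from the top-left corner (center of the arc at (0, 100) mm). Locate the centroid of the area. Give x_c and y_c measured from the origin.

plate: A = 110 × 100 = 11000.00, centroid at (55.00, 50.00).
removed quarter-circle: A = −¼π·40² = -1256.64, centroid at (16.98, 83.02).
ΣA = 9743.36 mm²
ΣAx_c = (11000.00)(55.00) + (-1256.64)(16.98) = 583666.67 mm³
ΣAy_c = (11000.00)(50.00) + (-1256.64)(83.02) = 445669.63 mm³
x_c = 583666.67 / 9743.36 = 59.90 mm
y_c = 445669.63 / 9743.36 = 45.74 mm

x_c = 59.90 mm, y_c = 45.74 mm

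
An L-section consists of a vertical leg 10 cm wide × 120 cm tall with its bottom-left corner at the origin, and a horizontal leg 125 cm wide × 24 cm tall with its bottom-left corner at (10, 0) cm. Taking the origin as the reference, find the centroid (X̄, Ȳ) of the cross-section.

X̄ = 53.21 cm, Ȳ = 25.71 cm

Part | A | x̄ᵢ | ȳᵢ | A·x̄ᵢ | A·ȳᵢ
vertical leg | 1200.00 | 5.00 | 60.00 | 6000.00 | 72000.00
horizontal leg | 3000.00 | 72.50 | 12.00 | 217500.00 | 36000.00
Σ | 4200.00 |  |  | 223500.00 | 108000.00
X̄ = 223500.00 / 4200.00 = 53.21 cm
Ȳ = 108000.00 / 4200.00 = 25.71 cm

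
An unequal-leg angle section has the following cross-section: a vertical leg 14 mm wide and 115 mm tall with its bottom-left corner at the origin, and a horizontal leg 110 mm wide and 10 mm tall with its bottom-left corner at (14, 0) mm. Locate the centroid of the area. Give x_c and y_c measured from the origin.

vertical leg: A = 14 × 115 = 1610.00, centroid at (7.00, 57.50).
horizontal leg: A = 110 × 10 = 1100.00, centroid at (69.00, 5.00).
ΣA = 2710.00 mm²
ΣAx_c = (1610.00)(7.00) + (1100.00)(69.00) = 87170.00 mm³
ΣAy_c = (1610.00)(57.50) + (1100.00)(5.00) = 98075.00 mm³
x_c = 87170.00 / 2710.00 = 32.17 mm
y_c = 98075.00 / 2710.00 = 36.19 mm

x_c = 32.17 mm, y_c = 36.19 mm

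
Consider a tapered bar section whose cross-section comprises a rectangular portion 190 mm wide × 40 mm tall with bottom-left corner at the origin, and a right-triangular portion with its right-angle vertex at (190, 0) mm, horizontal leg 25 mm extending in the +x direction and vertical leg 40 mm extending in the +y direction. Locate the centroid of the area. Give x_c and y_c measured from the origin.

Part | A | x̄ᵢ | ȳᵢ | A·x̄ᵢ | A·ȳᵢ
rectangular portion | 7600.00 | 95.00 | 20.00 | 722000.00 | 152000.00
triangular portion | 500.00 | 198.33 | 13.33 | 99166.67 | 6666.67
Σ | 8100.00 |  |  | 821166.67 | 158666.67
x_c = 821166.67 / 8100.00 = 101.38 mm
y_c = 158666.67 / 8100.00 = 19.59 mm

x_c = 101.38 mm, y_c = 19.59 mm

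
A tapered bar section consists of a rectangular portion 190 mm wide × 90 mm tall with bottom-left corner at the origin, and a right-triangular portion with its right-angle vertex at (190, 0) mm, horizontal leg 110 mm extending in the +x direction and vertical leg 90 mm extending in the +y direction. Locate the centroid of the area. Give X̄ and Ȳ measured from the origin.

X̄ = 124.56 mm, Ȳ = 41.63 mm

Part | A | x̄ᵢ | ȳᵢ | A·x̄ᵢ | A·ȳᵢ
rectangular portion | 17100.00 | 95.00 | 45.00 | 1624500.00 | 769500.00
triangular portion | 4950.00 | 226.67 | 30.00 | 1122000.00 | 148500.00
Σ | 22050.00 |  |  | 2746500.00 | 918000.00
X̄ = 2746500.00 / 22050.00 = 124.56 mm
Ȳ = 918000.00 / 22050.00 = 41.63 mm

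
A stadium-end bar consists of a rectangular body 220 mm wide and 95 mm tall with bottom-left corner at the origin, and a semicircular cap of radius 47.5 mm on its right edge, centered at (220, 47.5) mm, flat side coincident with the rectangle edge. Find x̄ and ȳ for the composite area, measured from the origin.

Part | A | x̄ᵢ | ȳᵢ | A·x̄ᵢ | A·ȳᵢ
rectangular body | 20900.00 | 110.00 | 47.50 | 2299000.00 | 992750.00
semicircular end | 3544.11 | 240.16 | 47.50 | 851151.94 | 168345.19
Σ | 24444.11 |  |  | 3150151.94 | 1161095.19
x̄ = 3150151.94 / 24444.11 = 128.87 mm
ȳ = 1161095.19 / 24444.11 = 47.50 mm

x̄ = 128.87 mm, ȳ = 47.50 mm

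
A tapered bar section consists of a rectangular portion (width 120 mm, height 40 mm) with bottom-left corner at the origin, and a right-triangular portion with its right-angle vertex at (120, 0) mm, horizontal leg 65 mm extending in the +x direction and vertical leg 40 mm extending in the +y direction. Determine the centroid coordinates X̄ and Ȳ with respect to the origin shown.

X̄ = 77.40 mm, Ȳ = 18.58 mm

Part | A | x̄ᵢ | ȳᵢ | A·x̄ᵢ | A·ȳᵢ
rectangular portion | 4800.00 | 60.00 | 20.00 | 288000.00 | 96000.00
triangular portion | 1300.00 | 141.67 | 13.33 | 184166.67 | 17333.33
Σ | 6100.00 |  |  | 472166.67 | 113333.33
X̄ = 472166.67 / 6100.00 = 77.40 mm
Ȳ = 113333.33 / 6100.00 = 18.58 mm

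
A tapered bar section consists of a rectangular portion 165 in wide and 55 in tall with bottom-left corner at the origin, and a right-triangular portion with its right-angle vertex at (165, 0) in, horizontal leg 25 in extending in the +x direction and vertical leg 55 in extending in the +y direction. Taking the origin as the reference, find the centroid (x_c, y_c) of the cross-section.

x_c = 88.90 in, y_c = 26.85 in

Part | A | x̄ᵢ | ȳᵢ | A·x̄ᵢ | A·ȳᵢ
rectangular portion | 9075.00 | 82.50 | 27.50 | 748687.50 | 249562.50
triangular portion | 687.50 | 173.33 | 18.33 | 119166.67 | 12604.17
Σ | 9762.50 |  |  | 867854.17 | 262166.67
x_c = 867854.17 / 9762.50 = 88.90 in
y_c = 262166.67 / 9762.50 = 26.85 in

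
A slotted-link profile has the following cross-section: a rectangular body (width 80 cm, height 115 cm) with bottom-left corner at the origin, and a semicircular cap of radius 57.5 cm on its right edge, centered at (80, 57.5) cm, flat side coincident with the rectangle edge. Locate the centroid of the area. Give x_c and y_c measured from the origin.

x_c = 63.24 cm, y_c = 57.50 cm

rectangular body: A = 80 × 115 = 9200.00, centroid at (40.00, 57.50).
semicircular end: A = ½π·57.5² = 5193.45, centroid at (104.40, 57.50).
ΣA = 14393.45 cm², ΣAx_c = 910215.21 cm³, ΣAy_c = 827623.11 cm³.
x_c = 910215.21/14393.45 = 63.24 cm; y_c = 827623.11/14393.45 = 57.50 cm.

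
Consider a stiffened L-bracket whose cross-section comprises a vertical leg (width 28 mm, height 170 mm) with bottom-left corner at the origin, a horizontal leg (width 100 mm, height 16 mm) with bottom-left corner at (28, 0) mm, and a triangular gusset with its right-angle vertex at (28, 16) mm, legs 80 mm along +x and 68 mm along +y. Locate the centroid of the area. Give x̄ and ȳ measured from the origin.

x̄ = 37.46 mm, ȳ = 57.55 mm

vertical leg: A = 28 × 170 = 4760.00, centroid at (14.00, 85.00).
horizontal leg: A = 100 × 16 = 1600.00, centroid at (78.00, 8.00).
gusset: A = ½·80·68 = 2720.00, centroid at (54.67, 38.67).
ΣA = 9080.00 mm²
ΣAx̄ = (4760.00)(14.00) + (1600.00)(78.00) + (2720.00)(54.67) = 340133.33 mm³
ΣAȳ = (4760.00)(85.00) + (1600.00)(8.00) + (2720.00)(38.67) = 522573.33 mm³
x̄ = 340133.33 / 9080.00 = 37.46 mm
ȳ = 522573.33 / 9080.00 = 57.55 mm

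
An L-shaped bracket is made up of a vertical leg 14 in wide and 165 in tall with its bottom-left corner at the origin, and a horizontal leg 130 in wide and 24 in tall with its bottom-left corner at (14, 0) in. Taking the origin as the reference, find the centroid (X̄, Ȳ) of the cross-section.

X̄ = 48.37 in, Ȳ = 41.99 in

vertical leg: A = 14 × 165 = 2310.00, centroid at (7.00, 82.50).
horizontal leg: A = 130 × 24 = 3120.00, centroid at (79.00, 12.00).
ΣA = 5430.00 in², ΣAX̄ = 262650.00 in³, ΣAȲ = 228015.00 in³.
X̄ = 262650.00/5430.00 = 48.37 in; Ȳ = 228015.00/5430.00 = 41.99 in.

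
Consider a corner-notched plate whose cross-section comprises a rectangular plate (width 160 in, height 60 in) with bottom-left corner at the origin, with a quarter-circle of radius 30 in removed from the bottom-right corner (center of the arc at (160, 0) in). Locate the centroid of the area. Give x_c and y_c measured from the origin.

Part | A | x̄ᵢ | ȳᵢ | A·x̄ᵢ | A·ȳᵢ
plate | 9600.00 | 80.00 | 30.00 | 768000.00 | 288000.00
removed quarter-circle | -706.86 | 147.27 | 12.73 | -104097.34 | -9000.00
Σ | 8893.14 |  |  | 663902.66 | 279000.00
x_c = 663902.66 / 8893.14 = 74.65 in
y_c = 279000.00 / 8893.14 = 31.37 in

x_c = 74.65 in, y_c = 31.37 in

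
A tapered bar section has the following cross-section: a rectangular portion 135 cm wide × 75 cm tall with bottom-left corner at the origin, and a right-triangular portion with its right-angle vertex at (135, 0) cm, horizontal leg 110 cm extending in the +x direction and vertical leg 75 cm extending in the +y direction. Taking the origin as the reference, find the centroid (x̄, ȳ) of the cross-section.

rectangular portion: A = 135 × 75 = 10125.00, centroid at (67.50, 37.50).
triangular portion: A = ½·110·75 = 4125.00, centroid at (171.67, 25.00).
ΣA = 14250.00 cm², ΣAx̄ = 1391562.50 cm³, ΣAȳ = 482812.50 cm³.
x̄ = 1391562.50/14250.00 = 97.65 cm; ȳ = 482812.50/14250.00 = 33.88 cm.

x̄ = 97.65 cm, ȳ = 33.88 cm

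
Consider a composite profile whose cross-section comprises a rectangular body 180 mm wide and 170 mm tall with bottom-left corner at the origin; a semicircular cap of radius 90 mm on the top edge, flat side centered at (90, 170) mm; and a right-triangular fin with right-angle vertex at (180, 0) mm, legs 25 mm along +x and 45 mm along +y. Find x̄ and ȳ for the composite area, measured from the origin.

x̄ = 91.26 mm, ȳ = 119.82 mm

Part | A | x̄ᵢ | ȳᵢ | A·x̄ᵢ | A·ȳᵢ
rectangular body | 30600.00 | 90.00 | 85.00 | 2754000.00 | 2601000.00
semicircular top | 12723.45 | 90.00 | 208.20 | 1145110.52 | 2648986.54
triangular fin | 562.50 | 188.33 | 15.00 | 105937.50 | 8437.50
Σ | 43885.95 |  |  | 4005048.02 | 5258424.04
x̄ = 4005048.02 / 43885.95 = 91.26 mm
ȳ = 5258424.04 / 43885.95 = 119.82 mm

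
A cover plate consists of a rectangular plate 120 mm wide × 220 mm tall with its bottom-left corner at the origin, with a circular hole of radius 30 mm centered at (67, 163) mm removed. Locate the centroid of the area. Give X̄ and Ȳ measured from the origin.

plate: A = 120 × 220 = 26400.00, centroid at (60.00, 110.00).
hole: A = −π·30² = -2827.43, centroid at (67.00, 163.00).
ΣA = 23572.57 mm², ΣAX̄ = 1394561.96 mm³, ΣAȲ = 2443128.36 mm³.
X̄ = 1394561.96/23572.57 = 59.16 mm; Ȳ = 2443128.36/23572.57 = 103.64 mm.

X̄ = 59.16 mm, Ȳ = 103.64 mm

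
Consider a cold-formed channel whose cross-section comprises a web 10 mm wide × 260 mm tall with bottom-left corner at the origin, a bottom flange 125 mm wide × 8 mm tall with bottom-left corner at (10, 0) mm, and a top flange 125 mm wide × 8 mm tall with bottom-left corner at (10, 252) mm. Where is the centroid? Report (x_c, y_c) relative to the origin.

x_c = 34.35 mm, y_c = 130.00 mm

Part | A | x̄ᵢ | ȳᵢ | A·x̄ᵢ | A·ȳᵢ
web | 2600.00 | 5.00 | 130.00 | 13000.00 | 338000.00
bottom flange | 1000.00 | 72.50 | 4.00 | 72500.00 | 4000.00
top flange | 1000.00 | 72.50 | 256.00 | 72500.00 | 256000.00
Σ | 4600.00 |  |  | 158000.00 | 598000.00
x_c = 158000.00 / 4600.00 = 34.35 mm
y_c = 598000.00 / 4600.00 = 130.00 mm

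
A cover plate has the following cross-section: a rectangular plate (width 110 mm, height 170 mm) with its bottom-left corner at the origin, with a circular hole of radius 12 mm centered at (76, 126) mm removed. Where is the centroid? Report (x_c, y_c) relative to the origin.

plate: A = 110 × 170 = 18700.00, centroid at (55.00, 85.00).
hole: A = −π·12² = -452.39, centroid at (76.00, 126.00).
ΣA = 18247.61 mm², ΣAx_c = 994118.41 mm³, ΣAy_c = 1532498.94 mm³.
x_c = 994118.41/18247.61 = 54.48 mm; y_c = 1532498.94/18247.61 = 83.98 mm.

x_c = 54.48 mm, y_c = 83.98 mm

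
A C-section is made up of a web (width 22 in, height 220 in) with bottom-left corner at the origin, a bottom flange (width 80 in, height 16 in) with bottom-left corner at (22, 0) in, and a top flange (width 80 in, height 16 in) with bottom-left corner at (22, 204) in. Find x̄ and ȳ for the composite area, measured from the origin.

Part | A | x̄ᵢ | ȳᵢ | A·x̄ᵢ | A·ȳᵢ
web | 4840.00 | 11.00 | 110.00 | 53240.00 | 532400.00
bottom flange | 1280.00 | 62.00 | 8.00 | 79360.00 | 10240.00
top flange | 1280.00 | 62.00 | 212.00 | 79360.00 | 271360.00
Σ | 7400.00 |  |  | 211960.00 | 814000.00
x̄ = 211960.00 / 7400.00 = 28.64 in
ȳ = 814000.00 / 7400.00 = 110.00 in

x̄ = 28.64 in, ȳ = 110.00 in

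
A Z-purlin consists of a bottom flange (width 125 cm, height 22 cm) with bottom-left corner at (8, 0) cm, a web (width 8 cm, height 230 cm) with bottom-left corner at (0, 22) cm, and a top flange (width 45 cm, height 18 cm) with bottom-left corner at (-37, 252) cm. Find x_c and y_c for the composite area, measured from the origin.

x_c = 35.09 cm, y_c = 91.43 cm

Part | A | x̄ᵢ | ȳᵢ | A·x̄ᵢ | A·ȳᵢ
bottom flange | 2750.00 | 70.50 | 11.00 | 193875.00 | 30250.00
web | 1840.00 | 4.00 | 137.00 | 7360.00 | 252080.00
top flange | 810.00 | -14.50 | 261.00 | -11745.00 | 211410.00
Σ | 5400.00 |  |  | 189490.00 | 493740.00
x_c = 189490.00 / 5400.00 = 35.09 cm
y_c = 493740.00 / 5400.00 = 91.43 cm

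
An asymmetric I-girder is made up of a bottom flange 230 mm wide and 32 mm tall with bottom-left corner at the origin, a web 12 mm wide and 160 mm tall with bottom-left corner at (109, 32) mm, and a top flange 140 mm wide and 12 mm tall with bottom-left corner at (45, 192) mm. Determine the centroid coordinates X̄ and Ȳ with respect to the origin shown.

X̄ = 115.00 mm, Ȳ = 60.72 mm

bottom flange: A = 230 × 32 = 7360.00, centroid at (115.00, 16.00).
web: A = 12 × 160 = 1920.00, centroid at (115.00, 112.00).
top flange: A = 140 × 12 = 1680.00, centroid at (115.00, 198.00).
ΣA = 10960.00 mm²
ΣAX̄ = (7360.00)(115.00) + (1920.00)(115.00) + (1680.00)(115.00) = 1260400.00 mm³
ΣAȲ = (7360.00)(16.00) + (1920.00)(112.00) + (1680.00)(198.00) = 665440.00 mm³
X̄ = 1260400.00 / 10960.00 = 115.00 mm
Ȳ = 665440.00 / 10960.00 = 60.72 mm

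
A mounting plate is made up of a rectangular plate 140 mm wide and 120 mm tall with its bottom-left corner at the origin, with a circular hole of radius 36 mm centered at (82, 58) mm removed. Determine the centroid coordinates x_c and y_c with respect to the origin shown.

x_c = 66.16 mm, y_c = 60.64 mm

plate: A = 140 × 120 = 16800.00, centroid at (70.00, 60.00).
hole: A = −π·36² = -4071.50, centroid at (82.00, 58.00).
ΣA = 12728.50 mm², ΣAx_c = 842136.67 mm³, ΣAy_c = 771852.76 mm³.
x_c = 842136.67/12728.50 = 66.16 mm; y_c = 771852.76/12728.50 = 60.64 mm.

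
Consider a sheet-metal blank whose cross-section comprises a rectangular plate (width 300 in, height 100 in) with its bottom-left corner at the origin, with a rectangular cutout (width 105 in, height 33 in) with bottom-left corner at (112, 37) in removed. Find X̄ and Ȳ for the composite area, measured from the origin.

plate: A = 300 × 100 = 30000.00, centroid at (150.00, 50.00).
hole: A = −(105 × 33) = -3465.00, centroid at (164.50, 53.50).
ΣA = 26535.00 in², ΣAX̄ = 3930007.50 in³, ΣAȲ = 1314622.50 in³.
X̄ = 3930007.50/26535.00 = 148.11 in; Ȳ = 1314622.50/26535.00 = 49.54 in.

X̄ = 148.11 in, Ȳ = 49.54 in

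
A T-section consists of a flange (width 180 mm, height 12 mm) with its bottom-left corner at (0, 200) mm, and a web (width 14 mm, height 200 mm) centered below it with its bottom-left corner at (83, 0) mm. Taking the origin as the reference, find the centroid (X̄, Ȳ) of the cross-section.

X̄ = 90.00 mm, Ȳ = 146.16 mm

Part | A | x̄ᵢ | ȳᵢ | A·x̄ᵢ | A·ȳᵢ
web | 2800.00 | 90.00 | 100.00 | 252000.00 | 280000.00
flange | 2160.00 | 90.00 | 206.00 | 194400.00 | 444960.00
Σ | 4960.00 |  |  | 446400.00 | 724960.00
X̄ = 446400.00 / 4960.00 = 90.00 mm
Ȳ = 724960.00 / 4960.00 = 146.16 mm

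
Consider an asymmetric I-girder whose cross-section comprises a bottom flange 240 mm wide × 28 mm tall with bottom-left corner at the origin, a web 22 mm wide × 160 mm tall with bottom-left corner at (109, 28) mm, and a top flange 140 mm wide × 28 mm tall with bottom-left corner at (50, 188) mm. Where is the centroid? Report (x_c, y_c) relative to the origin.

Part | A | x̄ᵢ | ȳᵢ | A·x̄ᵢ | A·ȳᵢ
bottom flange | 6720.00 | 120.00 | 14.00 | 806400.00 | 94080.00
web | 3520.00 | 120.00 | 108.00 | 422400.00 | 380160.00
top flange | 3920.00 | 120.00 | 202.00 | 470400.00 | 791840.00
Σ | 14160.00 |  |  | 1699200.00 | 1266080.00
x_c = 1699200.00 / 14160.00 = 120.00 mm
y_c = 1266080.00 / 14160.00 = 89.41 mm

x_c = 120.00 mm, y_c = 89.41 mm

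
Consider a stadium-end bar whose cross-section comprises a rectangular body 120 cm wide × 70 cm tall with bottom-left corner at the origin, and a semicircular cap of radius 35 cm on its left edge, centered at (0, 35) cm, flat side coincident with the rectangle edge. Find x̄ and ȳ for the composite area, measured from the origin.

rectangular body: A = 120 × 70 = 8400.00, centroid at (60.00, 35.00).
semicircular end: A = ½π·35² = 1924.23, centroid at (-14.85, 35.00).
ΣA = 10324.23 cm²
ΣAx̄ = (8400.00)(60.00) + (1924.23)(-14.85) = 475416.67 cm³
ΣAȳ = (8400.00)(35.00) + (1924.23)(35.00) = 361347.89 cm³
x̄ = 475416.67 / 10324.23 = 46.05 cm
ȳ = 361347.89 / 10324.23 = 35.00 cm

x̄ = 46.05 cm, ȳ = 35.00 cm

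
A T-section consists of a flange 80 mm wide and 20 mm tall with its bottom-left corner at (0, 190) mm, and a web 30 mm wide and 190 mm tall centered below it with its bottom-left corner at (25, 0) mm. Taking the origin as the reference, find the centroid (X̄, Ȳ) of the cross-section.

Part | A | x̄ᵢ | ȳᵢ | A·x̄ᵢ | A·ȳᵢ
web | 5700.00 | 40.00 | 95.00 | 228000.00 | 541500.00
flange | 1600.00 | 40.00 | 200.00 | 64000.00 | 320000.00
Σ | 7300.00 |  |  | 292000.00 | 861500.00
X̄ = 292000.00 / 7300.00 = 40.00 mm
Ȳ = 861500.00 / 7300.00 = 118.01 mm

X̄ = 40.00 mm, Ȳ = 118.01 mm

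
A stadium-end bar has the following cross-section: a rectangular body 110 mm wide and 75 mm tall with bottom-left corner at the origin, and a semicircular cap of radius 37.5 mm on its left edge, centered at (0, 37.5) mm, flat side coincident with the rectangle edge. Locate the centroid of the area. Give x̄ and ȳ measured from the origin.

x̄ = 40.02 mm, ȳ = 37.50 mm

rectangular body: A = 110 × 75 = 8250.00, centroid at (55.00, 37.50).
semicircular end: A = ½π·37.5² = 2208.93, centroid at (-15.92, 37.50).
ΣA = 10458.93 mm², ΣAx̄ = 418593.75 mm³, ΣAȳ = 392209.96 mm³.
x̄ = 418593.75/10458.93 = 40.02 mm; ȳ = 392209.96/10458.93 = 37.50 mm.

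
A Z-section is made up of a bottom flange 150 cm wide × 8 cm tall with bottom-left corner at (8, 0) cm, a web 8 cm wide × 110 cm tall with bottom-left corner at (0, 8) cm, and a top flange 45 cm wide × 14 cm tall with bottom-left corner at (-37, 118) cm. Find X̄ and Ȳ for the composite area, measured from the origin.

Part | A | x̄ᵢ | ȳᵢ | A·x̄ᵢ | A·ȳᵢ
bottom flange | 1200.00 | 83.00 | 4.00 | 99600.00 | 4800.00
web | 880.00 | 4.00 | 63.00 | 3520.00 | 55440.00
top flange | 630.00 | -14.50 | 125.00 | -9135.00 | 78750.00
Σ | 2710.00 |  |  | 93985.00 | 138990.00
X̄ = 93985.00 / 2710.00 = 34.68 cm
Ȳ = 138990.00 / 2710.00 = 51.29 cm

X̄ = 34.68 cm, Ȳ = 51.29 cm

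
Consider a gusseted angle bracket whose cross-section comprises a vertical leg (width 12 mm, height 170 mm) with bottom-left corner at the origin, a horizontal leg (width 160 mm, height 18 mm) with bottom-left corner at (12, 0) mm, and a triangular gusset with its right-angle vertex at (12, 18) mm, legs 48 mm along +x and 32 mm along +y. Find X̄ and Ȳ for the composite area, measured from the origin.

Part | A | x̄ᵢ | ȳᵢ | A·x̄ᵢ | A·ȳᵢ
vertical leg | 2040.00 | 6.00 | 85.00 | 12240.00 | 173400.00
horizontal leg | 2880.00 | 92.00 | 9.00 | 264960.00 | 25920.00
gusset | 768.00 | 28.00 | 28.67 | 21504.00 | 22016.00
Σ | 5688.00 |  |  | 298704.00 | 221336.00
X̄ = 298704.00 / 5688.00 = 52.51 mm
Ȳ = 221336.00 / 5688.00 = 38.91 mm

X̄ = 52.51 mm, Ȳ = 38.91 mm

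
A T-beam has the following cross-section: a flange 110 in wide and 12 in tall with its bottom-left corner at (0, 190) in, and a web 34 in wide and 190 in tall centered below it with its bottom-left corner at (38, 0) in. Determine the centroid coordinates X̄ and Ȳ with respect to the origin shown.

X̄ = 55.00 in, Ȳ = 112.14 in

web: A = 34 × 190 = 6460.00, centroid at (55.00, 95.00).
flange: A = 110 × 12 = 1320.00, centroid at (55.00, 196.00).
ΣA = 7780.00 in²
ΣAX̄ = (6460.00)(55.00) + (1320.00)(55.00) = 427900.00 in³
ΣAȲ = (6460.00)(95.00) + (1320.00)(196.00) = 872420.00 in³
X̄ = 427900.00 / 7780.00 = 55.00 in
Ȳ = 872420.00 / 7780.00 = 112.14 in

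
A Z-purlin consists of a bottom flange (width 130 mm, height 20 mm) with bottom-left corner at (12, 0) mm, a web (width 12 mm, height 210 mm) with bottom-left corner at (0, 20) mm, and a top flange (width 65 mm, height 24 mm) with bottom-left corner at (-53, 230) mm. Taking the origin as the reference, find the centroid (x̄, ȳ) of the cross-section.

bottom flange: A = 130 × 20 = 2600.00, centroid at (77.00, 10.00).
web: A = 12 × 210 = 2520.00, centroid at (6.00, 125.00).
top flange: A = 65 × 24 = 1560.00, centroid at (-20.50, 242.00).
ΣA = 6680.00 mm², ΣAx̄ = 183340.00 mm³, ΣAȳ = 718520.00 mm³.
x̄ = 183340.00/6680.00 = 27.45 mm; ȳ = 718520.00/6680.00 = 107.56 mm.

x̄ = 27.45 mm, ȳ = 107.56 mm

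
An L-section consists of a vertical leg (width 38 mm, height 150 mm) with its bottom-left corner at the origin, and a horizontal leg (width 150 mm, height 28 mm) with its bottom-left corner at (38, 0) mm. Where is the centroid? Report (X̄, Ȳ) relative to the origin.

X̄ = 58.88 mm, Ȳ = 49.12 mm

Part | A | x̄ᵢ | ȳᵢ | A·x̄ᵢ | A·ȳᵢ
vertical leg | 5700.00 | 19.00 | 75.00 | 108300.00 | 427500.00
horizontal leg | 4200.00 | 113.00 | 14.00 | 474600.00 | 58800.00
Σ | 9900.00 |  |  | 582900.00 | 486300.00
X̄ = 582900.00 / 9900.00 = 58.88 mm
Ȳ = 486300.00 / 9900.00 = 49.12 mm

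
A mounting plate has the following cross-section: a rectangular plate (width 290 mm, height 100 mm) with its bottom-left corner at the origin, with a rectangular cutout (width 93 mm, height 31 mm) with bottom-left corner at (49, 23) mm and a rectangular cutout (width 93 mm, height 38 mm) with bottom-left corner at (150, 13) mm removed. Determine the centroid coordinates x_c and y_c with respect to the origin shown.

plate: A = 290 × 100 = 29000.00, centroid at (145.00, 50.00).
hole 1: A = −(93 × 31) = -2883.00, centroid at (95.50, 38.50).
hole 2: A = −(93 × 38) = -3534.00, centroid at (196.50, 32.00).
ΣA = 22583.00 mm², ΣAx_c = 3235242.50 mm³, ΣAy_c = 1225916.50 mm³.
x_c = 3235242.50/22583.00 = 143.26 mm; y_c = 1225916.50/22583.00 = 54.28 mm.

x_c = 143.26 mm, y_c = 54.28 mm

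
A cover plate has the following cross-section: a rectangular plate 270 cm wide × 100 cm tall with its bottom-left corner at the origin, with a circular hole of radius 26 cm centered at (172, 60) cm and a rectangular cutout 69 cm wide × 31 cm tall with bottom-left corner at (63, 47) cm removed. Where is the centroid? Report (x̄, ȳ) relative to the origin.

plate: A = 270 × 100 = 27000.00, centroid at (135.00, 50.00).
hole 1: A = −π·26² = -2123.72, centroid at (172.00, 60.00).
hole 2: A = −(69 × 31) = -2139.00, centroid at (97.50, 62.50).
ΣA = 22737.28 cm²
ΣAx̄ = (27000.00)(135.00) + (-2123.72)(172.00) + (-2139.00)(97.50) = 3071168.24 cm³
ΣAȳ = (27000.00)(50.00) + (-2123.72)(60.00) + (-2139.00)(62.50) = 1088889.50 cm³
x̄ = 3071168.24 / 22737.28 = 135.07 cm
ȳ = 1088889.50 / 22737.28 = 47.89 cm

x̄ = 135.07 cm, ȳ = 47.89 cm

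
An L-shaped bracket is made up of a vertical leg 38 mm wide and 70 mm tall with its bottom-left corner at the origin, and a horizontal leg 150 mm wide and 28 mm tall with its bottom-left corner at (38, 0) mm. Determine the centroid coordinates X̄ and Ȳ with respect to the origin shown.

X̄ = 76.55 mm, Ȳ = 22.14 mm

vertical leg: A = 38 × 70 = 2660.00, centroid at (19.00, 35.00).
horizontal leg: A = 150 × 28 = 4200.00, centroid at (113.00, 14.00).
ΣA = 6860.00 mm², ΣAX̄ = 525140.00 mm³, ΣAȲ = 151900.00 mm³.
X̄ = 525140.00/6860.00 = 76.55 mm; Ȳ = 151900.00/6860.00 = 22.14 mm.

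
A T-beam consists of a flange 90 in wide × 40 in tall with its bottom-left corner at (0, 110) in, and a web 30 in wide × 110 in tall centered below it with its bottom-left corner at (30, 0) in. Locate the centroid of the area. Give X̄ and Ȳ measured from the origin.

X̄ = 45.00 in, Ȳ = 94.13 in

web: A = 30 × 110 = 3300.00, centroid at (45.00, 55.00).
flange: A = 90 × 40 = 3600.00, centroid at (45.00, 130.00).
ΣA = 6900.00 in²
ΣAX̄ = (3300.00)(45.00) + (3600.00)(45.00) = 310500.00 in³
ΣAȲ = (3300.00)(55.00) + (3600.00)(130.00) = 649500.00 in³
X̄ = 310500.00 / 6900.00 = 45.00 in
Ȳ = 649500.00 / 6900.00 = 94.13 in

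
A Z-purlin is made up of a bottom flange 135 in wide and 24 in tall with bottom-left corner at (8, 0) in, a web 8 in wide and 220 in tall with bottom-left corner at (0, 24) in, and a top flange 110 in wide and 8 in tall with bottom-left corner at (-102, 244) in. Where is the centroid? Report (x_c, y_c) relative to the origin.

x_c = 35.77 in, y_c = 83.84 in

bottom flange: A = 135 × 24 = 3240.00, centroid at (75.50, 12.00).
web: A = 8 × 220 = 1760.00, centroid at (4.00, 134.00).
top flange: A = 110 × 8 = 880.00, centroid at (-47.00, 248.00).
ΣA = 5880.00 in², ΣAx_c = 210300.00 in³, ΣAy_c = 492960.00 in³.
x_c = 210300.00/5880.00 = 35.77 in; y_c = 492960.00/5880.00 = 83.84 in.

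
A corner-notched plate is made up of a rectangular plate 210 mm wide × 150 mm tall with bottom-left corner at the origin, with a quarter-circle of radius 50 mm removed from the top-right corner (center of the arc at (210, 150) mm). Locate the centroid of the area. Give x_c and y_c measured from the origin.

plate: A = 210 × 150 = 31500.00, centroid at (105.00, 75.00).
removed quarter-circle: A = −¼π·50² = -1963.50, centroid at (188.78, 128.78).
ΣA = 29536.50 mm², ΣAx_c = 2936832.63 mm³, ΣAy_c = 2109642.36 mm³.
x_c = 2936832.63/29536.50 = 99.43 mm; y_c = 2109642.36/29536.50 = 71.42 mm.

x_c = 99.43 mm, y_c = 71.42 mm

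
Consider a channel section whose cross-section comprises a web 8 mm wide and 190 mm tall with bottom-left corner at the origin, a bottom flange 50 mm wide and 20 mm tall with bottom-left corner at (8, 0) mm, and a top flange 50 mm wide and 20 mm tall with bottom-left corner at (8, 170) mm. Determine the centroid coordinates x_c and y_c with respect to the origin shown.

Part | A | x̄ᵢ | ȳᵢ | A·x̄ᵢ | A·ȳᵢ
web | 1520.00 | 4.00 | 95.00 | 6080.00 | 144400.00
bottom flange | 1000.00 | 33.00 | 10.00 | 33000.00 | 10000.00
top flange | 1000.00 | 33.00 | 180.00 | 33000.00 | 180000.00
Σ | 3520.00 |  |  | 72080.00 | 334400.00
x_c = 72080.00 / 3520.00 = 20.48 mm
y_c = 334400.00 / 3520.00 = 95.00 mm

x_c = 20.48 mm, y_c = 95.00 mm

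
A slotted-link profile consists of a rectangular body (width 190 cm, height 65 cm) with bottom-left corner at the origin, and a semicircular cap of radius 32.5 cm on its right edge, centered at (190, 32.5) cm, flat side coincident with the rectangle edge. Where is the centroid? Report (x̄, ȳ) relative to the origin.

rectangular body: A = 190 × 65 = 12350.00, centroid at (95.00, 32.50).
semicircular end: A = ½π·32.5² = 1659.15, centroid at (203.79, 32.50).
ΣA = 14009.15 cm², ΣAx̄ = 1511374.60 cm³, ΣAȳ = 455297.49 cm³.
x̄ = 1511374.60/14009.15 = 107.88 cm; ȳ = 455297.49/14009.15 = 32.50 cm.

x̄ = 107.88 cm, ȳ = 32.50 cm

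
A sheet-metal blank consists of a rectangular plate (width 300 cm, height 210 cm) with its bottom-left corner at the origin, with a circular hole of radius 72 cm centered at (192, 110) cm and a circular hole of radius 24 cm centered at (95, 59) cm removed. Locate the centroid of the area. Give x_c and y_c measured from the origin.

plate: A = 300 × 210 = 63000.00, centroid at (150.00, 105.00).
hole 1: A = −π·72² = -16286.02, centroid at (192.00, 110.00).
hole 2: A = −π·24² = -1809.56, centroid at (95.00, 59.00).
ΣA = 44904.43 cm², ΣAx_c = 6151176.92 cm³, ΣAy_c = 4716774.32 cm³.
x_c = 6151176.92/44904.43 = 136.98 cm; y_c = 4716774.32/44904.43 = 105.04 cm.

x_c = 136.98 cm, y_c = 105.04 cm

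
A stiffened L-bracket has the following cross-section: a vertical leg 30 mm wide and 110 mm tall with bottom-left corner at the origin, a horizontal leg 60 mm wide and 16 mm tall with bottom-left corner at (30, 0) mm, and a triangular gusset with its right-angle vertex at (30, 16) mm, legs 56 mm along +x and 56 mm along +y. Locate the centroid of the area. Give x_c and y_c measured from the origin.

x_c = 31.47 mm, y_c = 41.79 mm

vertical leg: A = 30 × 110 = 3300.00, centroid at (15.00, 55.00).
horizontal leg: A = 60 × 16 = 960.00, centroid at (60.00, 8.00).
gusset: A = ½·56·56 = 1568.00, centroid at (48.67, 34.67).
ΣA = 5828.00 mm²
ΣAx_c = (3300.00)(15.00) + (960.00)(60.00) + (1568.00)(48.67) = 183409.33 mm³
ΣAy_c = (3300.00)(55.00) + (960.00)(8.00) + (1568.00)(34.67) = 243537.33 mm³
x_c = 183409.33 / 5828.00 = 31.47 mm
y_c = 243537.33 / 5828.00 = 41.79 mm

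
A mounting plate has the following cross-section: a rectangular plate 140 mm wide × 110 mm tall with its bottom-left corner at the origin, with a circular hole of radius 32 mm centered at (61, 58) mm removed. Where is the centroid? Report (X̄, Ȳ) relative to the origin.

plate: A = 140 × 110 = 15400.00, centroid at (70.00, 55.00).
hole: A = −π·32² = -3216.99, centroid at (61.00, 58.00).
ΣA = 12183.01 mm², ΣAX̄ = 881763.56 mm³, ΣAȲ = 660414.53 mm³.
X̄ = 881763.56/12183.01 = 72.38 mm; Ȳ = 660414.53/12183.01 = 54.21 mm.

X̄ = 72.38 mm, Ȳ = 54.21 mm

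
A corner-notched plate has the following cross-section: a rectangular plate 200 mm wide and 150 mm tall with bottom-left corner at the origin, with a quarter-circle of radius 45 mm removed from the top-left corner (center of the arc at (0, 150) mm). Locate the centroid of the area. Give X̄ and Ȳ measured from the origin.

X̄ = 104.53 mm, Ȳ = 71.87 mm

Part | A | x̄ᵢ | ȳᵢ | A·x̄ᵢ | A·ȳᵢ
plate | 30000.00 | 100.00 | 75.00 | 3000000.00 | 2250000.00
removed quarter-circle | -1590.43 | 19.10 | 130.90 | -30375.00 | -208189.69
Σ | 28409.57 |  |  | 2969625.00 | 2041810.31
X̄ = 2969625.00 / 28409.57 = 104.53 mm
Ȳ = 2041810.31 / 28409.57 = 71.87 mm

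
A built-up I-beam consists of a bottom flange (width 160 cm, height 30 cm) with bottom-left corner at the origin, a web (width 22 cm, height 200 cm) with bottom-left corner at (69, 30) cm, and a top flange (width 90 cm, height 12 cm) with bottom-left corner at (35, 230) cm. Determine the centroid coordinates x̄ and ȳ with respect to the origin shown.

x̄ = 80.00 cm, ȳ = 87.44 cm

bottom flange: A = 160 × 30 = 4800.00, centroid at (80.00, 15.00).
web: A = 22 × 200 = 4400.00, centroid at (80.00, 130.00).
top flange: A = 90 × 12 = 1080.00, centroid at (80.00, 236.00).
ΣA = 10280.00 cm²
ΣAx̄ = (4800.00)(80.00) + (4400.00)(80.00) + (1080.00)(80.00) = 822400.00 cm³
ΣAȳ = (4800.00)(15.00) + (4400.00)(130.00) + (1080.00)(236.00) = 898880.00 cm³
x̄ = 822400.00 / 10280.00 = 80.00 cm
ȳ = 898880.00 / 10280.00 = 87.44 cm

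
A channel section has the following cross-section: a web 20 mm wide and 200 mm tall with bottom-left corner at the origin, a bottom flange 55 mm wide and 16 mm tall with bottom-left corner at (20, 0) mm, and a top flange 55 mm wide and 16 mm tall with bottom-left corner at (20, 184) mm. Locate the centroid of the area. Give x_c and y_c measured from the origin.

Part | A | x̄ᵢ | ȳᵢ | A·x̄ᵢ | A·ȳᵢ
web | 4000.00 | 10.00 | 100.00 | 40000.00 | 400000.00
bottom flange | 880.00 | 47.50 | 8.00 | 41800.00 | 7040.00
top flange | 880.00 | 47.50 | 192.00 | 41800.00 | 168960.00
Σ | 5760.00 |  |  | 123600.00 | 576000.00
x_c = 123600.00 / 5760.00 = 21.46 mm
y_c = 576000.00 / 5760.00 = 100.00 mm

x_c = 21.46 mm, y_c = 100.00 mm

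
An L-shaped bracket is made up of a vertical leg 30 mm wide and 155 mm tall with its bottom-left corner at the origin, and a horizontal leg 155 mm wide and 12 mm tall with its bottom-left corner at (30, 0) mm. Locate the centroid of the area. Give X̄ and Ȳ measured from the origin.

vertical leg: A = 30 × 155 = 4650.00, centroid at (15.00, 77.50).
horizontal leg: A = 155 × 12 = 1860.00, centroid at (107.50, 6.00).
ΣA = 6510.00 mm², ΣAX̄ = 269700.00 mm³, ΣAȲ = 371535.00 mm³.
X̄ = 269700.00/6510.00 = 41.43 mm; Ȳ = 371535.00/6510.00 = 57.07 mm.

X̄ = 41.43 mm, Ȳ = 57.07 mm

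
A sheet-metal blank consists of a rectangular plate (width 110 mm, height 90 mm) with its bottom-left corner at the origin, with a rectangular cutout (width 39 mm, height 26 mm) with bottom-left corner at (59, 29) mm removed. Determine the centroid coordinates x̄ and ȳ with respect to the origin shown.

plate: A = 110 × 90 = 9900.00, centroid at (55.00, 45.00).
hole: A = −(39 × 26) = -1014.00, centroid at (78.50, 42.00).
ΣA = 8886.00 mm²
ΣAx̄ = (9900.00)(55.00) + (-1014.00)(78.50) = 464901.00 mm³
ΣAȳ = (9900.00)(45.00) + (-1014.00)(42.00) = 402912.00 mm³
x̄ = 464901.00 / 8886.00 = 52.32 mm
ȳ = 402912.00 / 8886.00 = 45.34 mm

x̄ = 52.32 mm, ȳ = 45.34 mm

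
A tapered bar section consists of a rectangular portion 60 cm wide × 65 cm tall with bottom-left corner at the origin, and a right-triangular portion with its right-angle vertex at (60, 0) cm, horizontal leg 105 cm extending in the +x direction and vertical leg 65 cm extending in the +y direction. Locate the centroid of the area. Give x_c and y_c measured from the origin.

x_c = 60.33 cm, y_c = 27.44 cm

rectangular portion: A = 60 × 65 = 3900.00, centroid at (30.00, 32.50).
triangular portion: A = ½·105·65 = 3412.50, centroid at (95.00, 21.67).
ΣA = 7312.50 cm²
ΣAx_c = (3900.00)(30.00) + (3412.50)(95.00) = 441187.50 cm³
ΣAy_c = (3900.00)(32.50) + (3412.50)(21.67) = 200687.50 cm³
x_c = 441187.50 / 7312.50 = 60.33 cm
y_c = 200687.50 / 7312.50 = 27.44 cm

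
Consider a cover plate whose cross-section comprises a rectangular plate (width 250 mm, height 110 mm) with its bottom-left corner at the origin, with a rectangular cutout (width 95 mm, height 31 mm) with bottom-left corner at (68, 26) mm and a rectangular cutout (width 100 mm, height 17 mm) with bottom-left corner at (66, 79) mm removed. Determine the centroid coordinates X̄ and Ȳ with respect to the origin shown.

X̄ = 126.89 mm, Ȳ = 54.32 mm

Part | A | x̄ᵢ | ȳᵢ | A·x̄ᵢ | A·ȳᵢ
plate | 27500.00 | 125.00 | 55.00 | 3437500.00 | 1512500.00
hole 1 | -2945.00 | 115.50 | 41.50 | -340147.50 | -122217.50
hole 2 | -1700.00 | 116.00 | 87.50 | -197200.00 | -148750.00
Σ | 22855.00 |  |  | 2900152.50 | 1241532.50
X̄ = 2900152.50 / 22855.00 = 126.89 mm
Ȳ = 1241532.50 / 22855.00 = 54.32 mm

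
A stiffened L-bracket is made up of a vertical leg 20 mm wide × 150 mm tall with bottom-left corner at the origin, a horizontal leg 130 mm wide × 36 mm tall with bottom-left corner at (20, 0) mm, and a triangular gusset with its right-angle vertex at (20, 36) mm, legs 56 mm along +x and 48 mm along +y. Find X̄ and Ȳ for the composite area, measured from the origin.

X̄ = 53.17 mm, Ȳ = 42.01 mm

Part | A | x̄ᵢ | ȳᵢ | A·x̄ᵢ | A·ȳᵢ
vertical leg | 3000.00 | 10.00 | 75.00 | 30000.00 | 225000.00
horizontal leg | 4680.00 | 85.00 | 18.00 | 397800.00 | 84240.00
gusset | 1344.00 | 38.67 | 52.00 | 51968.00 | 69888.00
Σ | 9024.00 |  |  | 479768.00 | 379128.00
X̄ = 479768.00 / 9024.00 = 53.17 mm
Ȳ = 379128.00 / 9024.00 = 42.01 mm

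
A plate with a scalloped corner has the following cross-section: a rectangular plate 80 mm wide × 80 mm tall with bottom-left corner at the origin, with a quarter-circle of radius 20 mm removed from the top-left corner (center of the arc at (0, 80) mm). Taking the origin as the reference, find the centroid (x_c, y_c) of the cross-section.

x_c = 41.63 mm, y_c = 38.37 mm

Part | A | x̄ᵢ | ȳᵢ | A·x̄ᵢ | A·ȳᵢ
plate | 6400.00 | 40.00 | 40.00 | 256000.00 | 256000.00
removed quarter-circle | -314.16 | 8.49 | 71.51 | -2666.67 | -22466.07
Σ | 6085.84 |  |  | 253333.33 | 233533.93
x_c = 253333.33 / 6085.84 = 41.63 mm
y_c = 233533.93 / 6085.84 = 38.37 mm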